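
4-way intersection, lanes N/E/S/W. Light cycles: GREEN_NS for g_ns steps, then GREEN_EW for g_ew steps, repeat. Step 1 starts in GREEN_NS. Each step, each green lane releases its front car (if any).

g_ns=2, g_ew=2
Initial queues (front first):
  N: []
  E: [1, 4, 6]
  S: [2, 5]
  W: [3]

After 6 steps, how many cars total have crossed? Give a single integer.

Step 1 [NS]: N:empty,E:wait,S:car2-GO,W:wait | queues: N=0 E=3 S=1 W=1
Step 2 [NS]: N:empty,E:wait,S:car5-GO,W:wait | queues: N=0 E=3 S=0 W=1
Step 3 [EW]: N:wait,E:car1-GO,S:wait,W:car3-GO | queues: N=0 E=2 S=0 W=0
Step 4 [EW]: N:wait,E:car4-GO,S:wait,W:empty | queues: N=0 E=1 S=0 W=0
Step 5 [NS]: N:empty,E:wait,S:empty,W:wait | queues: N=0 E=1 S=0 W=0
Step 6 [NS]: N:empty,E:wait,S:empty,W:wait | queues: N=0 E=1 S=0 W=0
Cars crossed by step 6: 5

Answer: 5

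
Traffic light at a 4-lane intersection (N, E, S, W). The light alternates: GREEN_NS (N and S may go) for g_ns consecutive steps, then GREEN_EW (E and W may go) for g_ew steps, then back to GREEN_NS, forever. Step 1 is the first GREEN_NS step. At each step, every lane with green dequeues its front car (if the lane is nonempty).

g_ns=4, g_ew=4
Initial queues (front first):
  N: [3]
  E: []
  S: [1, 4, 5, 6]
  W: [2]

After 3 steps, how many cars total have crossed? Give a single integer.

Answer: 4

Derivation:
Step 1 [NS]: N:car3-GO,E:wait,S:car1-GO,W:wait | queues: N=0 E=0 S=3 W=1
Step 2 [NS]: N:empty,E:wait,S:car4-GO,W:wait | queues: N=0 E=0 S=2 W=1
Step 3 [NS]: N:empty,E:wait,S:car5-GO,W:wait | queues: N=0 E=0 S=1 W=1
Cars crossed by step 3: 4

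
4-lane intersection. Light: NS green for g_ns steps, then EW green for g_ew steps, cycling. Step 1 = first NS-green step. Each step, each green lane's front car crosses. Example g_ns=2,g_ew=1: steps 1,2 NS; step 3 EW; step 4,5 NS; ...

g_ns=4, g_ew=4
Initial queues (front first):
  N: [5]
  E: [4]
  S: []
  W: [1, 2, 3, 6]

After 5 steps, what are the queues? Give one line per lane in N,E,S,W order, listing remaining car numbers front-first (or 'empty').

Step 1 [NS]: N:car5-GO,E:wait,S:empty,W:wait | queues: N=0 E=1 S=0 W=4
Step 2 [NS]: N:empty,E:wait,S:empty,W:wait | queues: N=0 E=1 S=0 W=4
Step 3 [NS]: N:empty,E:wait,S:empty,W:wait | queues: N=0 E=1 S=0 W=4
Step 4 [NS]: N:empty,E:wait,S:empty,W:wait | queues: N=0 E=1 S=0 W=4
Step 5 [EW]: N:wait,E:car4-GO,S:wait,W:car1-GO | queues: N=0 E=0 S=0 W=3

N: empty
E: empty
S: empty
W: 2 3 6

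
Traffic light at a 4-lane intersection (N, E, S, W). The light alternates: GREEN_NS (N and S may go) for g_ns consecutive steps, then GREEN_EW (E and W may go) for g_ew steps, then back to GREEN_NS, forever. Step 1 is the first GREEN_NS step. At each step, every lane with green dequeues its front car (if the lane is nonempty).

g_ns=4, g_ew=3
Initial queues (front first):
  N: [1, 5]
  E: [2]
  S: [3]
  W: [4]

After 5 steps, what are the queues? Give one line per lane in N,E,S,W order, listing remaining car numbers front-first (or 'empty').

Step 1 [NS]: N:car1-GO,E:wait,S:car3-GO,W:wait | queues: N=1 E=1 S=0 W=1
Step 2 [NS]: N:car5-GO,E:wait,S:empty,W:wait | queues: N=0 E=1 S=0 W=1
Step 3 [NS]: N:empty,E:wait,S:empty,W:wait | queues: N=0 E=1 S=0 W=1
Step 4 [NS]: N:empty,E:wait,S:empty,W:wait | queues: N=0 E=1 S=0 W=1
Step 5 [EW]: N:wait,E:car2-GO,S:wait,W:car4-GO | queues: N=0 E=0 S=0 W=0

N: empty
E: empty
S: empty
W: empty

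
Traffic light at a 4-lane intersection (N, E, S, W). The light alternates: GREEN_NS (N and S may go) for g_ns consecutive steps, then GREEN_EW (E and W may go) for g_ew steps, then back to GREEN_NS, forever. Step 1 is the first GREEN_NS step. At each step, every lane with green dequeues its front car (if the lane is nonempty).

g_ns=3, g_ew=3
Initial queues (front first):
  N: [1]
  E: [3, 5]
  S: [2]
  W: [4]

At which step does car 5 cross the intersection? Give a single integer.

Step 1 [NS]: N:car1-GO,E:wait,S:car2-GO,W:wait | queues: N=0 E=2 S=0 W=1
Step 2 [NS]: N:empty,E:wait,S:empty,W:wait | queues: N=0 E=2 S=0 W=1
Step 3 [NS]: N:empty,E:wait,S:empty,W:wait | queues: N=0 E=2 S=0 W=1
Step 4 [EW]: N:wait,E:car3-GO,S:wait,W:car4-GO | queues: N=0 E=1 S=0 W=0
Step 5 [EW]: N:wait,E:car5-GO,S:wait,W:empty | queues: N=0 E=0 S=0 W=0
Car 5 crosses at step 5

5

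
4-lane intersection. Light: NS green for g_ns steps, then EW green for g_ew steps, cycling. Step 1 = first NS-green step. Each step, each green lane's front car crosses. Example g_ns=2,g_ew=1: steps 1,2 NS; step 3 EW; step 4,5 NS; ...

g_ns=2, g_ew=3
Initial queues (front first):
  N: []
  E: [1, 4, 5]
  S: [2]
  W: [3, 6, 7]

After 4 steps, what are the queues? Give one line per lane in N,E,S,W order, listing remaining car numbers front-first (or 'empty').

Step 1 [NS]: N:empty,E:wait,S:car2-GO,W:wait | queues: N=0 E=3 S=0 W=3
Step 2 [NS]: N:empty,E:wait,S:empty,W:wait | queues: N=0 E=3 S=0 W=3
Step 3 [EW]: N:wait,E:car1-GO,S:wait,W:car3-GO | queues: N=0 E=2 S=0 W=2
Step 4 [EW]: N:wait,E:car4-GO,S:wait,W:car6-GO | queues: N=0 E=1 S=0 W=1

N: empty
E: 5
S: empty
W: 7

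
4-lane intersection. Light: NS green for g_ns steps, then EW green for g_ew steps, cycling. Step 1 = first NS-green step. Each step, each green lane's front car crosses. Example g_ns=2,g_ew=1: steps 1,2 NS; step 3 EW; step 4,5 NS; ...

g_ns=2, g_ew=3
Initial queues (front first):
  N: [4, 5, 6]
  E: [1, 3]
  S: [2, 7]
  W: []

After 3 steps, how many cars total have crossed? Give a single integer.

Answer: 5

Derivation:
Step 1 [NS]: N:car4-GO,E:wait,S:car2-GO,W:wait | queues: N=2 E=2 S=1 W=0
Step 2 [NS]: N:car5-GO,E:wait,S:car7-GO,W:wait | queues: N=1 E=2 S=0 W=0
Step 3 [EW]: N:wait,E:car1-GO,S:wait,W:empty | queues: N=1 E=1 S=0 W=0
Cars crossed by step 3: 5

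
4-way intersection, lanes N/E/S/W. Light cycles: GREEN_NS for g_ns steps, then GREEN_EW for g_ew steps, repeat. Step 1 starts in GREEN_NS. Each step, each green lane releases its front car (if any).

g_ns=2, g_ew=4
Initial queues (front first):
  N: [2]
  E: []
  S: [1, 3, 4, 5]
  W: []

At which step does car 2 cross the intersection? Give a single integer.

Step 1 [NS]: N:car2-GO,E:wait,S:car1-GO,W:wait | queues: N=0 E=0 S=3 W=0
Step 2 [NS]: N:empty,E:wait,S:car3-GO,W:wait | queues: N=0 E=0 S=2 W=0
Step 3 [EW]: N:wait,E:empty,S:wait,W:empty | queues: N=0 E=0 S=2 W=0
Step 4 [EW]: N:wait,E:empty,S:wait,W:empty | queues: N=0 E=0 S=2 W=0
Step 5 [EW]: N:wait,E:empty,S:wait,W:empty | queues: N=0 E=0 S=2 W=0
Step 6 [EW]: N:wait,E:empty,S:wait,W:empty | queues: N=0 E=0 S=2 W=0
Step 7 [NS]: N:empty,E:wait,S:car4-GO,W:wait | queues: N=0 E=0 S=1 W=0
Step 8 [NS]: N:empty,E:wait,S:car5-GO,W:wait | queues: N=0 E=0 S=0 W=0
Car 2 crosses at step 1

1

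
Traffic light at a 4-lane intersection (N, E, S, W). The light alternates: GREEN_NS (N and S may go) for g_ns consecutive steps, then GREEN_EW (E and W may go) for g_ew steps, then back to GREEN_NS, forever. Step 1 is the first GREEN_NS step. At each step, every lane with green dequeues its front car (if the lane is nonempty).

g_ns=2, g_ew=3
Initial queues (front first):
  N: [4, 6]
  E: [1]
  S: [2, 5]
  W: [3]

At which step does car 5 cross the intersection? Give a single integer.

Step 1 [NS]: N:car4-GO,E:wait,S:car2-GO,W:wait | queues: N=1 E=1 S=1 W=1
Step 2 [NS]: N:car6-GO,E:wait,S:car5-GO,W:wait | queues: N=0 E=1 S=0 W=1
Step 3 [EW]: N:wait,E:car1-GO,S:wait,W:car3-GO | queues: N=0 E=0 S=0 W=0
Car 5 crosses at step 2

2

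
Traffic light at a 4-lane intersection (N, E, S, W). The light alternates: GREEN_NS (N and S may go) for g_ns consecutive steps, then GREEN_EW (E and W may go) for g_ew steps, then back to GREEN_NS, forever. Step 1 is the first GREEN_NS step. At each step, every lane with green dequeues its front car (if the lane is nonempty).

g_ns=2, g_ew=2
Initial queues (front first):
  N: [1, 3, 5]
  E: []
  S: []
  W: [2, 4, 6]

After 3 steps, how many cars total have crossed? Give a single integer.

Answer: 3

Derivation:
Step 1 [NS]: N:car1-GO,E:wait,S:empty,W:wait | queues: N=2 E=0 S=0 W=3
Step 2 [NS]: N:car3-GO,E:wait,S:empty,W:wait | queues: N=1 E=0 S=0 W=3
Step 3 [EW]: N:wait,E:empty,S:wait,W:car2-GO | queues: N=1 E=0 S=0 W=2
Cars crossed by step 3: 3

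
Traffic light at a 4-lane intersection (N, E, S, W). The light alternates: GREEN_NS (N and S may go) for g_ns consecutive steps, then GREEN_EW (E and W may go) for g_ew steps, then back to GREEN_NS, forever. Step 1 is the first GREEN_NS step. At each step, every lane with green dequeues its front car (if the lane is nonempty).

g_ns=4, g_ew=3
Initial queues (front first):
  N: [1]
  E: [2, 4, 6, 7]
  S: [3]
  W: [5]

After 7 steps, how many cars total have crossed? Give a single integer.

Answer: 6

Derivation:
Step 1 [NS]: N:car1-GO,E:wait,S:car3-GO,W:wait | queues: N=0 E=4 S=0 W=1
Step 2 [NS]: N:empty,E:wait,S:empty,W:wait | queues: N=0 E=4 S=0 W=1
Step 3 [NS]: N:empty,E:wait,S:empty,W:wait | queues: N=0 E=4 S=0 W=1
Step 4 [NS]: N:empty,E:wait,S:empty,W:wait | queues: N=0 E=4 S=0 W=1
Step 5 [EW]: N:wait,E:car2-GO,S:wait,W:car5-GO | queues: N=0 E=3 S=0 W=0
Step 6 [EW]: N:wait,E:car4-GO,S:wait,W:empty | queues: N=0 E=2 S=0 W=0
Step 7 [EW]: N:wait,E:car6-GO,S:wait,W:empty | queues: N=0 E=1 S=0 W=0
Cars crossed by step 7: 6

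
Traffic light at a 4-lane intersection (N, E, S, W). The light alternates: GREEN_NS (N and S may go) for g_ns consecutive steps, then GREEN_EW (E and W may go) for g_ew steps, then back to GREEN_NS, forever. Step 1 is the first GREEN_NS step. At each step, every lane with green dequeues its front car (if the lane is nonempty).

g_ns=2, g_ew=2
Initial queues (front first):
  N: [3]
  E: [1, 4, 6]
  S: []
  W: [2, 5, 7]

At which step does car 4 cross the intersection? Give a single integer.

Step 1 [NS]: N:car3-GO,E:wait,S:empty,W:wait | queues: N=0 E=3 S=0 W=3
Step 2 [NS]: N:empty,E:wait,S:empty,W:wait | queues: N=0 E=3 S=0 W=3
Step 3 [EW]: N:wait,E:car1-GO,S:wait,W:car2-GO | queues: N=0 E=2 S=0 W=2
Step 4 [EW]: N:wait,E:car4-GO,S:wait,W:car5-GO | queues: N=0 E=1 S=0 W=1
Step 5 [NS]: N:empty,E:wait,S:empty,W:wait | queues: N=0 E=1 S=0 W=1
Step 6 [NS]: N:empty,E:wait,S:empty,W:wait | queues: N=0 E=1 S=0 W=1
Step 7 [EW]: N:wait,E:car6-GO,S:wait,W:car7-GO | queues: N=0 E=0 S=0 W=0
Car 4 crosses at step 4

4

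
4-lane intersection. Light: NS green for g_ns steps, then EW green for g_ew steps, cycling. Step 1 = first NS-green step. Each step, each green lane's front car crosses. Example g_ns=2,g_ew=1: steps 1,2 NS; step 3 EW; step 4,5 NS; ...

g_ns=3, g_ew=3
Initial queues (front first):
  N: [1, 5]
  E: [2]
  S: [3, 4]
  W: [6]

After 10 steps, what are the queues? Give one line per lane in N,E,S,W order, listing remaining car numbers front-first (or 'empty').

Step 1 [NS]: N:car1-GO,E:wait,S:car3-GO,W:wait | queues: N=1 E=1 S=1 W=1
Step 2 [NS]: N:car5-GO,E:wait,S:car4-GO,W:wait | queues: N=0 E=1 S=0 W=1
Step 3 [NS]: N:empty,E:wait,S:empty,W:wait | queues: N=0 E=1 S=0 W=1
Step 4 [EW]: N:wait,E:car2-GO,S:wait,W:car6-GO | queues: N=0 E=0 S=0 W=0

N: empty
E: empty
S: empty
W: empty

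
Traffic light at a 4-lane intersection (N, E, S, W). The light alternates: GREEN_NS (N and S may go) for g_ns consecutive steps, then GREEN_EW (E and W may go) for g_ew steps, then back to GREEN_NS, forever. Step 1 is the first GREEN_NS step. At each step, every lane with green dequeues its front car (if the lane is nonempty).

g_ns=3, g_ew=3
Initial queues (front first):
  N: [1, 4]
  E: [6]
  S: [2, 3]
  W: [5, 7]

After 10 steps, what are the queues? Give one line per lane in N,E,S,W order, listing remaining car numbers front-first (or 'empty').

Step 1 [NS]: N:car1-GO,E:wait,S:car2-GO,W:wait | queues: N=1 E=1 S=1 W=2
Step 2 [NS]: N:car4-GO,E:wait,S:car3-GO,W:wait | queues: N=0 E=1 S=0 W=2
Step 3 [NS]: N:empty,E:wait,S:empty,W:wait | queues: N=0 E=1 S=0 W=2
Step 4 [EW]: N:wait,E:car6-GO,S:wait,W:car5-GO | queues: N=0 E=0 S=0 W=1
Step 5 [EW]: N:wait,E:empty,S:wait,W:car7-GO | queues: N=0 E=0 S=0 W=0

N: empty
E: empty
S: empty
W: empty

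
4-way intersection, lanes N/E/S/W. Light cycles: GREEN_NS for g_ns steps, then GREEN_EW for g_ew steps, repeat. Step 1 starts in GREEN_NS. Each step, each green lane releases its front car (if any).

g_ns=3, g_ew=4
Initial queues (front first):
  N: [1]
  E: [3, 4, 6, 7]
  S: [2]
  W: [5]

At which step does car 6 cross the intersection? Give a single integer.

Step 1 [NS]: N:car1-GO,E:wait,S:car2-GO,W:wait | queues: N=0 E=4 S=0 W=1
Step 2 [NS]: N:empty,E:wait,S:empty,W:wait | queues: N=0 E=4 S=0 W=1
Step 3 [NS]: N:empty,E:wait,S:empty,W:wait | queues: N=0 E=4 S=0 W=1
Step 4 [EW]: N:wait,E:car3-GO,S:wait,W:car5-GO | queues: N=0 E=3 S=0 W=0
Step 5 [EW]: N:wait,E:car4-GO,S:wait,W:empty | queues: N=0 E=2 S=0 W=0
Step 6 [EW]: N:wait,E:car6-GO,S:wait,W:empty | queues: N=0 E=1 S=0 W=0
Step 7 [EW]: N:wait,E:car7-GO,S:wait,W:empty | queues: N=0 E=0 S=0 W=0
Car 6 crosses at step 6

6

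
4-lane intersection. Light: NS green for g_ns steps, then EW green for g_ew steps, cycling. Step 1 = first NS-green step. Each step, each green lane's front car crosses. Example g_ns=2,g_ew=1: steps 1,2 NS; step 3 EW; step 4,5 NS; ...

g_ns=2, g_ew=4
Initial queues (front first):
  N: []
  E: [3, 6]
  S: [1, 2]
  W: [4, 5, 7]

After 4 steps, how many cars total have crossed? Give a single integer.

Step 1 [NS]: N:empty,E:wait,S:car1-GO,W:wait | queues: N=0 E=2 S=1 W=3
Step 2 [NS]: N:empty,E:wait,S:car2-GO,W:wait | queues: N=0 E=2 S=0 W=3
Step 3 [EW]: N:wait,E:car3-GO,S:wait,W:car4-GO | queues: N=0 E=1 S=0 W=2
Step 4 [EW]: N:wait,E:car6-GO,S:wait,W:car5-GO | queues: N=0 E=0 S=0 W=1
Cars crossed by step 4: 6

Answer: 6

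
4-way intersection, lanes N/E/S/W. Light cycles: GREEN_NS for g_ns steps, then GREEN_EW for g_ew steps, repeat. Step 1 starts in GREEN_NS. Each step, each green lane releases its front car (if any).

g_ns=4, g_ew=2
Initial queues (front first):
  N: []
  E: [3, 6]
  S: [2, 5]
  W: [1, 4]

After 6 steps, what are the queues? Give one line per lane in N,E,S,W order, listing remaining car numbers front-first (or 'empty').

Step 1 [NS]: N:empty,E:wait,S:car2-GO,W:wait | queues: N=0 E=2 S=1 W=2
Step 2 [NS]: N:empty,E:wait,S:car5-GO,W:wait | queues: N=0 E=2 S=0 W=2
Step 3 [NS]: N:empty,E:wait,S:empty,W:wait | queues: N=0 E=2 S=0 W=2
Step 4 [NS]: N:empty,E:wait,S:empty,W:wait | queues: N=0 E=2 S=0 W=2
Step 5 [EW]: N:wait,E:car3-GO,S:wait,W:car1-GO | queues: N=0 E=1 S=0 W=1
Step 6 [EW]: N:wait,E:car6-GO,S:wait,W:car4-GO | queues: N=0 E=0 S=0 W=0

N: empty
E: empty
S: empty
W: empty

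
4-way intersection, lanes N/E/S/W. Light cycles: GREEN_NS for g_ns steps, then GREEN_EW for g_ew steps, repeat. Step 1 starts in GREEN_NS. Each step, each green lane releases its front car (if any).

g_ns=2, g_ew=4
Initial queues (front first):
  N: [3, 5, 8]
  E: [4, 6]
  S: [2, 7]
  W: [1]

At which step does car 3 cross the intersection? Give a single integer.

Step 1 [NS]: N:car3-GO,E:wait,S:car2-GO,W:wait | queues: N=2 E=2 S=1 W=1
Step 2 [NS]: N:car5-GO,E:wait,S:car7-GO,W:wait | queues: N=1 E=2 S=0 W=1
Step 3 [EW]: N:wait,E:car4-GO,S:wait,W:car1-GO | queues: N=1 E=1 S=0 W=0
Step 4 [EW]: N:wait,E:car6-GO,S:wait,W:empty | queues: N=1 E=0 S=0 W=0
Step 5 [EW]: N:wait,E:empty,S:wait,W:empty | queues: N=1 E=0 S=0 W=0
Step 6 [EW]: N:wait,E:empty,S:wait,W:empty | queues: N=1 E=0 S=0 W=0
Step 7 [NS]: N:car8-GO,E:wait,S:empty,W:wait | queues: N=0 E=0 S=0 W=0
Car 3 crosses at step 1

1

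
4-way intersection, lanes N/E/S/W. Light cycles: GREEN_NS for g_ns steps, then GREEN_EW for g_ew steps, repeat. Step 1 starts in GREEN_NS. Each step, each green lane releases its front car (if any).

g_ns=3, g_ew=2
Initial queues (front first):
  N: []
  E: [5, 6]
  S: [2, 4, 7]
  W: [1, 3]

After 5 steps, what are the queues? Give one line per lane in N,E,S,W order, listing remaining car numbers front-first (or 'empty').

Step 1 [NS]: N:empty,E:wait,S:car2-GO,W:wait | queues: N=0 E=2 S=2 W=2
Step 2 [NS]: N:empty,E:wait,S:car4-GO,W:wait | queues: N=0 E=2 S=1 W=2
Step 3 [NS]: N:empty,E:wait,S:car7-GO,W:wait | queues: N=0 E=2 S=0 W=2
Step 4 [EW]: N:wait,E:car5-GO,S:wait,W:car1-GO | queues: N=0 E=1 S=0 W=1
Step 5 [EW]: N:wait,E:car6-GO,S:wait,W:car3-GO | queues: N=0 E=0 S=0 W=0

N: empty
E: empty
S: empty
W: empty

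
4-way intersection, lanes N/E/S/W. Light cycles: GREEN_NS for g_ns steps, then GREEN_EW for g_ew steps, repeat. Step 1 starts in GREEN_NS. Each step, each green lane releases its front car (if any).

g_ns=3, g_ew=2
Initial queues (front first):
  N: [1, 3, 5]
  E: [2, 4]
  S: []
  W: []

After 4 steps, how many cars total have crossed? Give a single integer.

Answer: 4

Derivation:
Step 1 [NS]: N:car1-GO,E:wait,S:empty,W:wait | queues: N=2 E=2 S=0 W=0
Step 2 [NS]: N:car3-GO,E:wait,S:empty,W:wait | queues: N=1 E=2 S=0 W=0
Step 3 [NS]: N:car5-GO,E:wait,S:empty,W:wait | queues: N=0 E=2 S=0 W=0
Step 4 [EW]: N:wait,E:car2-GO,S:wait,W:empty | queues: N=0 E=1 S=0 W=0
Cars crossed by step 4: 4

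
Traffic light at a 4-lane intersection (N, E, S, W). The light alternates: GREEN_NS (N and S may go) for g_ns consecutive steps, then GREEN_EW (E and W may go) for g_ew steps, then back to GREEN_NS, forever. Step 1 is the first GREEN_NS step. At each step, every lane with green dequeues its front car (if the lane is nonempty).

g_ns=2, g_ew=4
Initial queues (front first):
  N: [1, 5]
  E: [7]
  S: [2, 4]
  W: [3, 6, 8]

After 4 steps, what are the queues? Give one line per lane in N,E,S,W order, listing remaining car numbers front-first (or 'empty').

Step 1 [NS]: N:car1-GO,E:wait,S:car2-GO,W:wait | queues: N=1 E=1 S=1 W=3
Step 2 [NS]: N:car5-GO,E:wait,S:car4-GO,W:wait | queues: N=0 E=1 S=0 W=3
Step 3 [EW]: N:wait,E:car7-GO,S:wait,W:car3-GO | queues: N=0 E=0 S=0 W=2
Step 4 [EW]: N:wait,E:empty,S:wait,W:car6-GO | queues: N=0 E=0 S=0 W=1

N: empty
E: empty
S: empty
W: 8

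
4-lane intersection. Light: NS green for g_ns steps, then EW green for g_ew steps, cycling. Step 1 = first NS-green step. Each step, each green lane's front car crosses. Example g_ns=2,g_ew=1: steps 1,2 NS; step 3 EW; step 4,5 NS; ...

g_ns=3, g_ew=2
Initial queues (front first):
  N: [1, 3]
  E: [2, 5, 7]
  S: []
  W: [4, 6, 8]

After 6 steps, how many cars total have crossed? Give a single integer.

Step 1 [NS]: N:car1-GO,E:wait,S:empty,W:wait | queues: N=1 E=3 S=0 W=3
Step 2 [NS]: N:car3-GO,E:wait,S:empty,W:wait | queues: N=0 E=3 S=0 W=3
Step 3 [NS]: N:empty,E:wait,S:empty,W:wait | queues: N=0 E=3 S=0 W=3
Step 4 [EW]: N:wait,E:car2-GO,S:wait,W:car4-GO | queues: N=0 E=2 S=0 W=2
Step 5 [EW]: N:wait,E:car5-GO,S:wait,W:car6-GO | queues: N=0 E=1 S=0 W=1
Step 6 [NS]: N:empty,E:wait,S:empty,W:wait | queues: N=0 E=1 S=0 W=1
Cars crossed by step 6: 6

Answer: 6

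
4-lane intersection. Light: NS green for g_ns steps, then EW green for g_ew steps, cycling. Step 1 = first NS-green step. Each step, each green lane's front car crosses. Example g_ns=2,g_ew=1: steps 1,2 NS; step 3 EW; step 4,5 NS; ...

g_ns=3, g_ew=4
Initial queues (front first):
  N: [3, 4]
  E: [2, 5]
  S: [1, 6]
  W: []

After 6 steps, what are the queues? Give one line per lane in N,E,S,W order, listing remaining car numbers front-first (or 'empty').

Step 1 [NS]: N:car3-GO,E:wait,S:car1-GO,W:wait | queues: N=1 E=2 S=1 W=0
Step 2 [NS]: N:car4-GO,E:wait,S:car6-GO,W:wait | queues: N=0 E=2 S=0 W=0
Step 3 [NS]: N:empty,E:wait,S:empty,W:wait | queues: N=0 E=2 S=0 W=0
Step 4 [EW]: N:wait,E:car2-GO,S:wait,W:empty | queues: N=0 E=1 S=0 W=0
Step 5 [EW]: N:wait,E:car5-GO,S:wait,W:empty | queues: N=0 E=0 S=0 W=0

N: empty
E: empty
S: empty
W: empty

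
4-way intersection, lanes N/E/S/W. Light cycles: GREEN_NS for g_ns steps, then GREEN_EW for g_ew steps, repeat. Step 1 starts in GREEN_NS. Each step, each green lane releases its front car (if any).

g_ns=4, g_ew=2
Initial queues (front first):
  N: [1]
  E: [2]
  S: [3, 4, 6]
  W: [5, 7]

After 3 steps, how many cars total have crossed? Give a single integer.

Answer: 4

Derivation:
Step 1 [NS]: N:car1-GO,E:wait,S:car3-GO,W:wait | queues: N=0 E=1 S=2 W=2
Step 2 [NS]: N:empty,E:wait,S:car4-GO,W:wait | queues: N=0 E=1 S=1 W=2
Step 3 [NS]: N:empty,E:wait,S:car6-GO,W:wait | queues: N=0 E=1 S=0 W=2
Cars crossed by step 3: 4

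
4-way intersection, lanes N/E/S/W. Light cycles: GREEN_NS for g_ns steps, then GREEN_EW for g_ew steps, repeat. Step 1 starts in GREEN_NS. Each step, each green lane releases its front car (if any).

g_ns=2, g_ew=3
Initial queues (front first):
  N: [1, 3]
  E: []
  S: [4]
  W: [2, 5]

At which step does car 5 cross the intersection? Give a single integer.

Step 1 [NS]: N:car1-GO,E:wait,S:car4-GO,W:wait | queues: N=1 E=0 S=0 W=2
Step 2 [NS]: N:car3-GO,E:wait,S:empty,W:wait | queues: N=0 E=0 S=0 W=2
Step 3 [EW]: N:wait,E:empty,S:wait,W:car2-GO | queues: N=0 E=0 S=0 W=1
Step 4 [EW]: N:wait,E:empty,S:wait,W:car5-GO | queues: N=0 E=0 S=0 W=0
Car 5 crosses at step 4

4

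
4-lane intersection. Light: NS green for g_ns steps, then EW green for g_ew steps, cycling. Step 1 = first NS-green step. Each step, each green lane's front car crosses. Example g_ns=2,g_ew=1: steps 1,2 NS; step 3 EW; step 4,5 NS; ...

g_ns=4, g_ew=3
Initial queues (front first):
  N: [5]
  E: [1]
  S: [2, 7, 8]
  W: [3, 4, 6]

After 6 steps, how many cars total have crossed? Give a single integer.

Step 1 [NS]: N:car5-GO,E:wait,S:car2-GO,W:wait | queues: N=0 E=1 S=2 W=3
Step 2 [NS]: N:empty,E:wait,S:car7-GO,W:wait | queues: N=0 E=1 S=1 W=3
Step 3 [NS]: N:empty,E:wait,S:car8-GO,W:wait | queues: N=0 E=1 S=0 W=3
Step 4 [NS]: N:empty,E:wait,S:empty,W:wait | queues: N=0 E=1 S=0 W=3
Step 5 [EW]: N:wait,E:car1-GO,S:wait,W:car3-GO | queues: N=0 E=0 S=0 W=2
Step 6 [EW]: N:wait,E:empty,S:wait,W:car4-GO | queues: N=0 E=0 S=0 W=1
Cars crossed by step 6: 7

Answer: 7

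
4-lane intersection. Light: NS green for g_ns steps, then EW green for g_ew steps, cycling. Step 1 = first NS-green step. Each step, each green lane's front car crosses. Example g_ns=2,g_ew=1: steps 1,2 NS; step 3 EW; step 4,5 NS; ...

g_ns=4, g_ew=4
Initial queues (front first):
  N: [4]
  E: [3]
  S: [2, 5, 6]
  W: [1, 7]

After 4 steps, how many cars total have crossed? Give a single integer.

Answer: 4

Derivation:
Step 1 [NS]: N:car4-GO,E:wait,S:car2-GO,W:wait | queues: N=0 E=1 S=2 W=2
Step 2 [NS]: N:empty,E:wait,S:car5-GO,W:wait | queues: N=0 E=1 S=1 W=2
Step 3 [NS]: N:empty,E:wait,S:car6-GO,W:wait | queues: N=0 E=1 S=0 W=2
Step 4 [NS]: N:empty,E:wait,S:empty,W:wait | queues: N=0 E=1 S=0 W=2
Cars crossed by step 4: 4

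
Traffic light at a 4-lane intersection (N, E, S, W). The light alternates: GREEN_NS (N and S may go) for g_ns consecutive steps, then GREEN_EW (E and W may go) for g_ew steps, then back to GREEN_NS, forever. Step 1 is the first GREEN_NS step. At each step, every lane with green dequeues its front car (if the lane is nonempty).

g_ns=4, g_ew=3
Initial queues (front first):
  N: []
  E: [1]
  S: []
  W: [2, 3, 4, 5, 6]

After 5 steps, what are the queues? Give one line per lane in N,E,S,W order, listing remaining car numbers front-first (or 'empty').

Step 1 [NS]: N:empty,E:wait,S:empty,W:wait | queues: N=0 E=1 S=0 W=5
Step 2 [NS]: N:empty,E:wait,S:empty,W:wait | queues: N=0 E=1 S=0 W=5
Step 3 [NS]: N:empty,E:wait,S:empty,W:wait | queues: N=0 E=1 S=0 W=5
Step 4 [NS]: N:empty,E:wait,S:empty,W:wait | queues: N=0 E=1 S=0 W=5
Step 5 [EW]: N:wait,E:car1-GO,S:wait,W:car2-GO | queues: N=0 E=0 S=0 W=4

N: empty
E: empty
S: empty
W: 3 4 5 6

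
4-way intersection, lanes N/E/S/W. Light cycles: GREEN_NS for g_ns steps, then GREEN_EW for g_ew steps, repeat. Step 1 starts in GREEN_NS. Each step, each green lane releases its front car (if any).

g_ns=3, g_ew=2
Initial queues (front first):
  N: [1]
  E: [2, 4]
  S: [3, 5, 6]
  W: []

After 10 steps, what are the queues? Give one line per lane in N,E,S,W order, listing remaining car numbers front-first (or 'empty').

Step 1 [NS]: N:car1-GO,E:wait,S:car3-GO,W:wait | queues: N=0 E=2 S=2 W=0
Step 2 [NS]: N:empty,E:wait,S:car5-GO,W:wait | queues: N=0 E=2 S=1 W=0
Step 3 [NS]: N:empty,E:wait,S:car6-GO,W:wait | queues: N=0 E=2 S=0 W=0
Step 4 [EW]: N:wait,E:car2-GO,S:wait,W:empty | queues: N=0 E=1 S=0 W=0
Step 5 [EW]: N:wait,E:car4-GO,S:wait,W:empty | queues: N=0 E=0 S=0 W=0

N: empty
E: empty
S: empty
W: empty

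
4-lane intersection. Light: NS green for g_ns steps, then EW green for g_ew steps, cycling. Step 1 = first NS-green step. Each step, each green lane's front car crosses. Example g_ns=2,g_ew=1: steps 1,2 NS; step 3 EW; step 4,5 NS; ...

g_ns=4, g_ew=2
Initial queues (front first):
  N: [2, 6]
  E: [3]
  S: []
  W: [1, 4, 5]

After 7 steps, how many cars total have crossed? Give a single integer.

Step 1 [NS]: N:car2-GO,E:wait,S:empty,W:wait | queues: N=1 E=1 S=0 W=3
Step 2 [NS]: N:car6-GO,E:wait,S:empty,W:wait | queues: N=0 E=1 S=0 W=3
Step 3 [NS]: N:empty,E:wait,S:empty,W:wait | queues: N=0 E=1 S=0 W=3
Step 4 [NS]: N:empty,E:wait,S:empty,W:wait | queues: N=0 E=1 S=0 W=3
Step 5 [EW]: N:wait,E:car3-GO,S:wait,W:car1-GO | queues: N=0 E=0 S=0 W=2
Step 6 [EW]: N:wait,E:empty,S:wait,W:car4-GO | queues: N=0 E=0 S=0 W=1
Step 7 [NS]: N:empty,E:wait,S:empty,W:wait | queues: N=0 E=0 S=0 W=1
Cars crossed by step 7: 5

Answer: 5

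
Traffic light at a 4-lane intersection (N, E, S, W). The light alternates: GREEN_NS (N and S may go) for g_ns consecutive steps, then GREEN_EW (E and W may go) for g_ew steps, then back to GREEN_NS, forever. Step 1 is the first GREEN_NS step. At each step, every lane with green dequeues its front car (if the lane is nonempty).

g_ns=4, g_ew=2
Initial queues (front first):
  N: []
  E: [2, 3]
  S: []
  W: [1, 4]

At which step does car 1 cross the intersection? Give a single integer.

Step 1 [NS]: N:empty,E:wait,S:empty,W:wait | queues: N=0 E=2 S=0 W=2
Step 2 [NS]: N:empty,E:wait,S:empty,W:wait | queues: N=0 E=2 S=0 W=2
Step 3 [NS]: N:empty,E:wait,S:empty,W:wait | queues: N=0 E=2 S=0 W=2
Step 4 [NS]: N:empty,E:wait,S:empty,W:wait | queues: N=0 E=2 S=0 W=2
Step 5 [EW]: N:wait,E:car2-GO,S:wait,W:car1-GO | queues: N=0 E=1 S=0 W=1
Step 6 [EW]: N:wait,E:car3-GO,S:wait,W:car4-GO | queues: N=0 E=0 S=0 W=0
Car 1 crosses at step 5

5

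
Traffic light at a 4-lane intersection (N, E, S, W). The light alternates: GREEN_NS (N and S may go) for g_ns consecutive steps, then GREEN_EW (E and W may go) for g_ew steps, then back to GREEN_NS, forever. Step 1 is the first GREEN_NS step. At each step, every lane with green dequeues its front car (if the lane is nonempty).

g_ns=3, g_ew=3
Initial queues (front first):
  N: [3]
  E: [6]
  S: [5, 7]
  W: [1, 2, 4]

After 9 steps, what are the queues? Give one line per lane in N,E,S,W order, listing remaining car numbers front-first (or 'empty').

Step 1 [NS]: N:car3-GO,E:wait,S:car5-GO,W:wait | queues: N=0 E=1 S=1 W=3
Step 2 [NS]: N:empty,E:wait,S:car7-GO,W:wait | queues: N=0 E=1 S=0 W=3
Step 3 [NS]: N:empty,E:wait,S:empty,W:wait | queues: N=0 E=1 S=0 W=3
Step 4 [EW]: N:wait,E:car6-GO,S:wait,W:car1-GO | queues: N=0 E=0 S=0 W=2
Step 5 [EW]: N:wait,E:empty,S:wait,W:car2-GO | queues: N=0 E=0 S=0 W=1
Step 6 [EW]: N:wait,E:empty,S:wait,W:car4-GO | queues: N=0 E=0 S=0 W=0

N: empty
E: empty
S: empty
W: empty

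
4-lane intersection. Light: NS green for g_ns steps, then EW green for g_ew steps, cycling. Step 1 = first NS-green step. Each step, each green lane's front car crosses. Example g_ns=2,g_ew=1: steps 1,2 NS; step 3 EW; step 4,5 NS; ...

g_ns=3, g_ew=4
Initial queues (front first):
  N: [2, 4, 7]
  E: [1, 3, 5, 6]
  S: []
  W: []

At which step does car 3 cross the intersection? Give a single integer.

Step 1 [NS]: N:car2-GO,E:wait,S:empty,W:wait | queues: N=2 E=4 S=0 W=0
Step 2 [NS]: N:car4-GO,E:wait,S:empty,W:wait | queues: N=1 E=4 S=0 W=0
Step 3 [NS]: N:car7-GO,E:wait,S:empty,W:wait | queues: N=0 E=4 S=0 W=0
Step 4 [EW]: N:wait,E:car1-GO,S:wait,W:empty | queues: N=0 E=3 S=0 W=0
Step 5 [EW]: N:wait,E:car3-GO,S:wait,W:empty | queues: N=0 E=2 S=0 W=0
Step 6 [EW]: N:wait,E:car5-GO,S:wait,W:empty | queues: N=0 E=1 S=0 W=0
Step 7 [EW]: N:wait,E:car6-GO,S:wait,W:empty | queues: N=0 E=0 S=0 W=0
Car 3 crosses at step 5

5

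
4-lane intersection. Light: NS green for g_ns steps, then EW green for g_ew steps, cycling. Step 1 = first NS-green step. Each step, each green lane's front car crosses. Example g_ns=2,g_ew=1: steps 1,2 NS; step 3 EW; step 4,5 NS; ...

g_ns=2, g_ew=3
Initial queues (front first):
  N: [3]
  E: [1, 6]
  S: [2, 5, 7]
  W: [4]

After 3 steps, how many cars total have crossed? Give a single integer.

Answer: 5

Derivation:
Step 1 [NS]: N:car3-GO,E:wait,S:car2-GO,W:wait | queues: N=0 E=2 S=2 W=1
Step 2 [NS]: N:empty,E:wait,S:car5-GO,W:wait | queues: N=0 E=2 S=1 W=1
Step 3 [EW]: N:wait,E:car1-GO,S:wait,W:car4-GO | queues: N=0 E=1 S=1 W=0
Cars crossed by step 3: 5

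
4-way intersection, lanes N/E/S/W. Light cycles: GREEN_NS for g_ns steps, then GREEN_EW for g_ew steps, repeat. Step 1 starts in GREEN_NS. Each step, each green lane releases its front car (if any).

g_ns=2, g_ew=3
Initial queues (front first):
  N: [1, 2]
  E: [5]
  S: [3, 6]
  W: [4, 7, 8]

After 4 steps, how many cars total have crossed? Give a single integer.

Step 1 [NS]: N:car1-GO,E:wait,S:car3-GO,W:wait | queues: N=1 E=1 S=1 W=3
Step 2 [NS]: N:car2-GO,E:wait,S:car6-GO,W:wait | queues: N=0 E=1 S=0 W=3
Step 3 [EW]: N:wait,E:car5-GO,S:wait,W:car4-GO | queues: N=0 E=0 S=0 W=2
Step 4 [EW]: N:wait,E:empty,S:wait,W:car7-GO | queues: N=0 E=0 S=0 W=1
Cars crossed by step 4: 7

Answer: 7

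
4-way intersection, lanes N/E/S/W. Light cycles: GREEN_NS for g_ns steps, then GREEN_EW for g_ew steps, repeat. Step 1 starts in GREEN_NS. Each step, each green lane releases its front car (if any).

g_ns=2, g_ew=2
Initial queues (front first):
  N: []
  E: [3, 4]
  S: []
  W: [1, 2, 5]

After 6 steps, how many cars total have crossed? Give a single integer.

Answer: 4

Derivation:
Step 1 [NS]: N:empty,E:wait,S:empty,W:wait | queues: N=0 E=2 S=0 W=3
Step 2 [NS]: N:empty,E:wait,S:empty,W:wait | queues: N=0 E=2 S=0 W=3
Step 3 [EW]: N:wait,E:car3-GO,S:wait,W:car1-GO | queues: N=0 E=1 S=0 W=2
Step 4 [EW]: N:wait,E:car4-GO,S:wait,W:car2-GO | queues: N=0 E=0 S=0 W=1
Step 5 [NS]: N:empty,E:wait,S:empty,W:wait | queues: N=0 E=0 S=0 W=1
Step 6 [NS]: N:empty,E:wait,S:empty,W:wait | queues: N=0 E=0 S=0 W=1
Cars crossed by step 6: 4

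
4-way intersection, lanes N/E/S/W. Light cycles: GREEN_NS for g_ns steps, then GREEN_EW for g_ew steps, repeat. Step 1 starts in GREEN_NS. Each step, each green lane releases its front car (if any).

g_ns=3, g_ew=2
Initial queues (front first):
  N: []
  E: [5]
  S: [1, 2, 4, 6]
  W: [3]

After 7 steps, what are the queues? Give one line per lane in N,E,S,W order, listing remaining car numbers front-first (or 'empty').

Step 1 [NS]: N:empty,E:wait,S:car1-GO,W:wait | queues: N=0 E=1 S=3 W=1
Step 2 [NS]: N:empty,E:wait,S:car2-GO,W:wait | queues: N=0 E=1 S=2 W=1
Step 3 [NS]: N:empty,E:wait,S:car4-GO,W:wait | queues: N=0 E=1 S=1 W=1
Step 4 [EW]: N:wait,E:car5-GO,S:wait,W:car3-GO | queues: N=0 E=0 S=1 W=0
Step 5 [EW]: N:wait,E:empty,S:wait,W:empty | queues: N=0 E=0 S=1 W=0
Step 6 [NS]: N:empty,E:wait,S:car6-GO,W:wait | queues: N=0 E=0 S=0 W=0

N: empty
E: empty
S: empty
W: empty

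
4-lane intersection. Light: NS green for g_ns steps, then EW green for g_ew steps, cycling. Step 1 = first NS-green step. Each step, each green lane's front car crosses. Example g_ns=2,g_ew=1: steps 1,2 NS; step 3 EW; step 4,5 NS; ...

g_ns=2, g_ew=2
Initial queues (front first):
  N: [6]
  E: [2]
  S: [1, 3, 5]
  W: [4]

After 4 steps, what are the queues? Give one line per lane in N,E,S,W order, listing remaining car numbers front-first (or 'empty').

Step 1 [NS]: N:car6-GO,E:wait,S:car1-GO,W:wait | queues: N=0 E=1 S=2 W=1
Step 2 [NS]: N:empty,E:wait,S:car3-GO,W:wait | queues: N=0 E=1 S=1 W=1
Step 3 [EW]: N:wait,E:car2-GO,S:wait,W:car4-GO | queues: N=0 E=0 S=1 W=0
Step 4 [EW]: N:wait,E:empty,S:wait,W:empty | queues: N=0 E=0 S=1 W=0

N: empty
E: empty
S: 5
W: empty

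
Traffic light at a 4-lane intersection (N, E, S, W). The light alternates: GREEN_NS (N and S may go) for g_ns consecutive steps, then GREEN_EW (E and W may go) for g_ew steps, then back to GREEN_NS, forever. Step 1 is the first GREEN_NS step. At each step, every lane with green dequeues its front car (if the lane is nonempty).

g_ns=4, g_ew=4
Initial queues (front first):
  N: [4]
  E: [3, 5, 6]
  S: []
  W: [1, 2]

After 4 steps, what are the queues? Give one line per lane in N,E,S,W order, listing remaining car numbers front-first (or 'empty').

Step 1 [NS]: N:car4-GO,E:wait,S:empty,W:wait | queues: N=0 E=3 S=0 W=2
Step 2 [NS]: N:empty,E:wait,S:empty,W:wait | queues: N=0 E=3 S=0 W=2
Step 3 [NS]: N:empty,E:wait,S:empty,W:wait | queues: N=0 E=3 S=0 W=2
Step 4 [NS]: N:empty,E:wait,S:empty,W:wait | queues: N=0 E=3 S=0 W=2

N: empty
E: 3 5 6
S: empty
W: 1 2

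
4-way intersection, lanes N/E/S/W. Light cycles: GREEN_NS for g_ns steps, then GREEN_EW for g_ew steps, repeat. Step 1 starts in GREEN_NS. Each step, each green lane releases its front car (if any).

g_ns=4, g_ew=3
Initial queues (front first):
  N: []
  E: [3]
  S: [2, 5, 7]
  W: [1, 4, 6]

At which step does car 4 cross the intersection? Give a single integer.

Step 1 [NS]: N:empty,E:wait,S:car2-GO,W:wait | queues: N=0 E=1 S=2 W=3
Step 2 [NS]: N:empty,E:wait,S:car5-GO,W:wait | queues: N=0 E=1 S=1 W=3
Step 3 [NS]: N:empty,E:wait,S:car7-GO,W:wait | queues: N=0 E=1 S=0 W=3
Step 4 [NS]: N:empty,E:wait,S:empty,W:wait | queues: N=0 E=1 S=0 W=3
Step 5 [EW]: N:wait,E:car3-GO,S:wait,W:car1-GO | queues: N=0 E=0 S=0 W=2
Step 6 [EW]: N:wait,E:empty,S:wait,W:car4-GO | queues: N=0 E=0 S=0 W=1
Step 7 [EW]: N:wait,E:empty,S:wait,W:car6-GO | queues: N=0 E=0 S=0 W=0
Car 4 crosses at step 6

6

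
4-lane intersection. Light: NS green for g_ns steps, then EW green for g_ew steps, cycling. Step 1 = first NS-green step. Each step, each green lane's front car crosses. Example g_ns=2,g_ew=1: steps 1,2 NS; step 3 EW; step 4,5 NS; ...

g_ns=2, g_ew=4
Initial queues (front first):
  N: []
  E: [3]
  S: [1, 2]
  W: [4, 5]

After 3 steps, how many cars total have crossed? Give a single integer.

Answer: 4

Derivation:
Step 1 [NS]: N:empty,E:wait,S:car1-GO,W:wait | queues: N=0 E=1 S=1 W=2
Step 2 [NS]: N:empty,E:wait,S:car2-GO,W:wait | queues: N=0 E=1 S=0 W=2
Step 3 [EW]: N:wait,E:car3-GO,S:wait,W:car4-GO | queues: N=0 E=0 S=0 W=1
Cars crossed by step 3: 4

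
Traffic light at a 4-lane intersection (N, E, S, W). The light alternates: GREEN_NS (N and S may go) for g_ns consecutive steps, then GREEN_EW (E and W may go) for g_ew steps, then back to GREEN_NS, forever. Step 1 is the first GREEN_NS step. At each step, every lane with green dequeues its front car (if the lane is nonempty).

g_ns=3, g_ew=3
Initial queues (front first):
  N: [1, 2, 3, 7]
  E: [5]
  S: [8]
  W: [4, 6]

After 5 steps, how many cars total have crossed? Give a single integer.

Answer: 7

Derivation:
Step 1 [NS]: N:car1-GO,E:wait,S:car8-GO,W:wait | queues: N=3 E=1 S=0 W=2
Step 2 [NS]: N:car2-GO,E:wait,S:empty,W:wait | queues: N=2 E=1 S=0 W=2
Step 3 [NS]: N:car3-GO,E:wait,S:empty,W:wait | queues: N=1 E=1 S=0 W=2
Step 4 [EW]: N:wait,E:car5-GO,S:wait,W:car4-GO | queues: N=1 E=0 S=0 W=1
Step 5 [EW]: N:wait,E:empty,S:wait,W:car6-GO | queues: N=1 E=0 S=0 W=0
Cars crossed by step 5: 7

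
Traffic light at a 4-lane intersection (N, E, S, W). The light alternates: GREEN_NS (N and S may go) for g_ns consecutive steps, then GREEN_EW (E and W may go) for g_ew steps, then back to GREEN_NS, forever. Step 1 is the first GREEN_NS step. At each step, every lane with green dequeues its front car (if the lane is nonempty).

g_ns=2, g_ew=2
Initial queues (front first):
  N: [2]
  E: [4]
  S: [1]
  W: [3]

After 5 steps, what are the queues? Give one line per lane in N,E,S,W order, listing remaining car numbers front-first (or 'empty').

Step 1 [NS]: N:car2-GO,E:wait,S:car1-GO,W:wait | queues: N=0 E=1 S=0 W=1
Step 2 [NS]: N:empty,E:wait,S:empty,W:wait | queues: N=0 E=1 S=0 W=1
Step 3 [EW]: N:wait,E:car4-GO,S:wait,W:car3-GO | queues: N=0 E=0 S=0 W=0

N: empty
E: empty
S: empty
W: empty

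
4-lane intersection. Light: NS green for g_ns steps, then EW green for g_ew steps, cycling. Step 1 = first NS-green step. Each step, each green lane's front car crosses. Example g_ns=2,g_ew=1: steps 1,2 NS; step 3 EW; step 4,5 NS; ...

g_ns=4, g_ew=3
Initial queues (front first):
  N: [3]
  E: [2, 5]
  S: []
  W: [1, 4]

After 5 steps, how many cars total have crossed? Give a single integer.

Step 1 [NS]: N:car3-GO,E:wait,S:empty,W:wait | queues: N=0 E=2 S=0 W=2
Step 2 [NS]: N:empty,E:wait,S:empty,W:wait | queues: N=0 E=2 S=0 W=2
Step 3 [NS]: N:empty,E:wait,S:empty,W:wait | queues: N=0 E=2 S=0 W=2
Step 4 [NS]: N:empty,E:wait,S:empty,W:wait | queues: N=0 E=2 S=0 W=2
Step 5 [EW]: N:wait,E:car2-GO,S:wait,W:car1-GO | queues: N=0 E=1 S=0 W=1
Cars crossed by step 5: 3

Answer: 3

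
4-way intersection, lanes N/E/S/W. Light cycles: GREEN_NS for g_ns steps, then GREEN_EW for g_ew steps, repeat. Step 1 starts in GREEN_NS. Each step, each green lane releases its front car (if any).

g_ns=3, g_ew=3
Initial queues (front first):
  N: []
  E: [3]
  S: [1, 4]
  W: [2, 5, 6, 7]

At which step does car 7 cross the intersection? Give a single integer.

Step 1 [NS]: N:empty,E:wait,S:car1-GO,W:wait | queues: N=0 E=1 S=1 W=4
Step 2 [NS]: N:empty,E:wait,S:car4-GO,W:wait | queues: N=0 E=1 S=0 W=4
Step 3 [NS]: N:empty,E:wait,S:empty,W:wait | queues: N=0 E=1 S=0 W=4
Step 4 [EW]: N:wait,E:car3-GO,S:wait,W:car2-GO | queues: N=0 E=0 S=0 W=3
Step 5 [EW]: N:wait,E:empty,S:wait,W:car5-GO | queues: N=0 E=0 S=0 W=2
Step 6 [EW]: N:wait,E:empty,S:wait,W:car6-GO | queues: N=0 E=0 S=0 W=1
Step 7 [NS]: N:empty,E:wait,S:empty,W:wait | queues: N=0 E=0 S=0 W=1
Step 8 [NS]: N:empty,E:wait,S:empty,W:wait | queues: N=0 E=0 S=0 W=1
Step 9 [NS]: N:empty,E:wait,S:empty,W:wait | queues: N=0 E=0 S=0 W=1
Step 10 [EW]: N:wait,E:empty,S:wait,W:car7-GO | queues: N=0 E=0 S=0 W=0
Car 7 crosses at step 10

10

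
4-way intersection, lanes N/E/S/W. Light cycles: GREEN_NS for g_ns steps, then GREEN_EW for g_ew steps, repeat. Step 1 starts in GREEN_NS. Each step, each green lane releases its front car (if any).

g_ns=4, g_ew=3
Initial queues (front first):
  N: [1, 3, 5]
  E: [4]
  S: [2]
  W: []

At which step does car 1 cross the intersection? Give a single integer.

Step 1 [NS]: N:car1-GO,E:wait,S:car2-GO,W:wait | queues: N=2 E=1 S=0 W=0
Step 2 [NS]: N:car3-GO,E:wait,S:empty,W:wait | queues: N=1 E=1 S=0 W=0
Step 3 [NS]: N:car5-GO,E:wait,S:empty,W:wait | queues: N=0 E=1 S=0 W=0
Step 4 [NS]: N:empty,E:wait,S:empty,W:wait | queues: N=0 E=1 S=0 W=0
Step 5 [EW]: N:wait,E:car4-GO,S:wait,W:empty | queues: N=0 E=0 S=0 W=0
Car 1 crosses at step 1

1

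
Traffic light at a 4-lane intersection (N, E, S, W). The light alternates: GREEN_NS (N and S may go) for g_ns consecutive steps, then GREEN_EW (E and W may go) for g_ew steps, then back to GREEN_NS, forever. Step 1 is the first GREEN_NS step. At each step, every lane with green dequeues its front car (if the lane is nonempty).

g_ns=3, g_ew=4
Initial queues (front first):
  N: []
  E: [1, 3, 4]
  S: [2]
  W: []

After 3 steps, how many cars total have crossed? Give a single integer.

Step 1 [NS]: N:empty,E:wait,S:car2-GO,W:wait | queues: N=0 E=3 S=0 W=0
Step 2 [NS]: N:empty,E:wait,S:empty,W:wait | queues: N=0 E=3 S=0 W=0
Step 3 [NS]: N:empty,E:wait,S:empty,W:wait | queues: N=0 E=3 S=0 W=0
Cars crossed by step 3: 1

Answer: 1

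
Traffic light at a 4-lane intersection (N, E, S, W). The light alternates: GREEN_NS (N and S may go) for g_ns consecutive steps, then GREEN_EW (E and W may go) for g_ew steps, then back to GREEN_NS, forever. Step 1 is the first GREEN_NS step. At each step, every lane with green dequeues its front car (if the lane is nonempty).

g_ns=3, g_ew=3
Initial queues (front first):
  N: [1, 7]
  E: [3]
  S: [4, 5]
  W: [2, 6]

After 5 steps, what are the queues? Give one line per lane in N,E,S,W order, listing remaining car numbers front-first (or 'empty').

Step 1 [NS]: N:car1-GO,E:wait,S:car4-GO,W:wait | queues: N=1 E=1 S=1 W=2
Step 2 [NS]: N:car7-GO,E:wait,S:car5-GO,W:wait | queues: N=0 E=1 S=0 W=2
Step 3 [NS]: N:empty,E:wait,S:empty,W:wait | queues: N=0 E=1 S=0 W=2
Step 4 [EW]: N:wait,E:car3-GO,S:wait,W:car2-GO | queues: N=0 E=0 S=0 W=1
Step 5 [EW]: N:wait,E:empty,S:wait,W:car6-GO | queues: N=0 E=0 S=0 W=0

N: empty
E: empty
S: empty
W: empty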